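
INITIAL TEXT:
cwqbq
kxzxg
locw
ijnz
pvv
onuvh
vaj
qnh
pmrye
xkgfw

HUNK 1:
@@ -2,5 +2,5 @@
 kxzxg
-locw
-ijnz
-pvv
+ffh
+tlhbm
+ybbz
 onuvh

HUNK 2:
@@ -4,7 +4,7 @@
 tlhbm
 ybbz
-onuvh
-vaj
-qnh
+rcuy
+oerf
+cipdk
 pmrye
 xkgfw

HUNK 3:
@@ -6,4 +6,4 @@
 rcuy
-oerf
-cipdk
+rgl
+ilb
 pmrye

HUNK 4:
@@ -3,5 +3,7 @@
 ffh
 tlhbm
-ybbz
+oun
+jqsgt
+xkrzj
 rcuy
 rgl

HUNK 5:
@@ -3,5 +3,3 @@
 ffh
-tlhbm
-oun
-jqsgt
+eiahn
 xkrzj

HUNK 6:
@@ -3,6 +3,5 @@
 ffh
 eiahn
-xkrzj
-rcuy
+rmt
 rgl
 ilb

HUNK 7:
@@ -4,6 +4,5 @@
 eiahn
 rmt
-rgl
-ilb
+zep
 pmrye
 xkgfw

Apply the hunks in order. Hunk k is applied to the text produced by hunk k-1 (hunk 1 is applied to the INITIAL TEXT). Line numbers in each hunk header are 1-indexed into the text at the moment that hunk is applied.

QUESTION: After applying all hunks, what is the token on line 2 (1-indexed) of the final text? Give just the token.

Answer: kxzxg

Derivation:
Hunk 1: at line 2 remove [locw,ijnz,pvv] add [ffh,tlhbm,ybbz] -> 10 lines: cwqbq kxzxg ffh tlhbm ybbz onuvh vaj qnh pmrye xkgfw
Hunk 2: at line 4 remove [onuvh,vaj,qnh] add [rcuy,oerf,cipdk] -> 10 lines: cwqbq kxzxg ffh tlhbm ybbz rcuy oerf cipdk pmrye xkgfw
Hunk 3: at line 6 remove [oerf,cipdk] add [rgl,ilb] -> 10 lines: cwqbq kxzxg ffh tlhbm ybbz rcuy rgl ilb pmrye xkgfw
Hunk 4: at line 3 remove [ybbz] add [oun,jqsgt,xkrzj] -> 12 lines: cwqbq kxzxg ffh tlhbm oun jqsgt xkrzj rcuy rgl ilb pmrye xkgfw
Hunk 5: at line 3 remove [tlhbm,oun,jqsgt] add [eiahn] -> 10 lines: cwqbq kxzxg ffh eiahn xkrzj rcuy rgl ilb pmrye xkgfw
Hunk 6: at line 3 remove [xkrzj,rcuy] add [rmt] -> 9 lines: cwqbq kxzxg ffh eiahn rmt rgl ilb pmrye xkgfw
Hunk 7: at line 4 remove [rgl,ilb] add [zep] -> 8 lines: cwqbq kxzxg ffh eiahn rmt zep pmrye xkgfw
Final line 2: kxzxg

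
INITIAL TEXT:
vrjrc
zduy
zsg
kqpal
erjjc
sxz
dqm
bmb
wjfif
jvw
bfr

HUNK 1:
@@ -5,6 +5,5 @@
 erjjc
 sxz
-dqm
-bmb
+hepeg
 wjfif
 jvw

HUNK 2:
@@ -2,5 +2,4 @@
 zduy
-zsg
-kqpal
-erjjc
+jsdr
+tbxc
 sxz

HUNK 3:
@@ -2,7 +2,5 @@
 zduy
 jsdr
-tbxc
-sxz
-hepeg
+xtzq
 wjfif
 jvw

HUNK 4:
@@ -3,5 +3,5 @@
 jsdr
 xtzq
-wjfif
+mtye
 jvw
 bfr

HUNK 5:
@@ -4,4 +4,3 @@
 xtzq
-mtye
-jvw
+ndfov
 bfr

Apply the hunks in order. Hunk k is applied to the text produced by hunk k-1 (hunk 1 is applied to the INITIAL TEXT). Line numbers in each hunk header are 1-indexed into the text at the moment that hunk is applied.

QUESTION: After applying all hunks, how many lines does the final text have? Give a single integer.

Answer: 6

Derivation:
Hunk 1: at line 5 remove [dqm,bmb] add [hepeg] -> 10 lines: vrjrc zduy zsg kqpal erjjc sxz hepeg wjfif jvw bfr
Hunk 2: at line 2 remove [zsg,kqpal,erjjc] add [jsdr,tbxc] -> 9 lines: vrjrc zduy jsdr tbxc sxz hepeg wjfif jvw bfr
Hunk 3: at line 2 remove [tbxc,sxz,hepeg] add [xtzq] -> 7 lines: vrjrc zduy jsdr xtzq wjfif jvw bfr
Hunk 4: at line 3 remove [wjfif] add [mtye] -> 7 lines: vrjrc zduy jsdr xtzq mtye jvw bfr
Hunk 5: at line 4 remove [mtye,jvw] add [ndfov] -> 6 lines: vrjrc zduy jsdr xtzq ndfov bfr
Final line count: 6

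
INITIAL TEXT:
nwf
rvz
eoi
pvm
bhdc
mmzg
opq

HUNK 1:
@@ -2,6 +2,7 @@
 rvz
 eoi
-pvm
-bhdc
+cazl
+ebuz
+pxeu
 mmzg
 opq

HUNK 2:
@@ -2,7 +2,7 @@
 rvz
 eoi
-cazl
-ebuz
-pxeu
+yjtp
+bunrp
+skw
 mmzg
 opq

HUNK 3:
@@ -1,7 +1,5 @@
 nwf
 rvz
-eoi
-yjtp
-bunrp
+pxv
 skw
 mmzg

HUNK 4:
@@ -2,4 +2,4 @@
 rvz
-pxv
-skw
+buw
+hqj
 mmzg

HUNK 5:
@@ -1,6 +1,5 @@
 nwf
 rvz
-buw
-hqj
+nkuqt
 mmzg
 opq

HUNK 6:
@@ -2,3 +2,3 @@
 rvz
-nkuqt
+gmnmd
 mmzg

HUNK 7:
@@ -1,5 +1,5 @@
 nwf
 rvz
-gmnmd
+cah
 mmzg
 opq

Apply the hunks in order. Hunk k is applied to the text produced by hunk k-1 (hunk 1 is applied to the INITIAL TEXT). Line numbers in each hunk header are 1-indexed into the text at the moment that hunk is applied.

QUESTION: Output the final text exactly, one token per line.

Hunk 1: at line 2 remove [pvm,bhdc] add [cazl,ebuz,pxeu] -> 8 lines: nwf rvz eoi cazl ebuz pxeu mmzg opq
Hunk 2: at line 2 remove [cazl,ebuz,pxeu] add [yjtp,bunrp,skw] -> 8 lines: nwf rvz eoi yjtp bunrp skw mmzg opq
Hunk 3: at line 1 remove [eoi,yjtp,bunrp] add [pxv] -> 6 lines: nwf rvz pxv skw mmzg opq
Hunk 4: at line 2 remove [pxv,skw] add [buw,hqj] -> 6 lines: nwf rvz buw hqj mmzg opq
Hunk 5: at line 1 remove [buw,hqj] add [nkuqt] -> 5 lines: nwf rvz nkuqt mmzg opq
Hunk 6: at line 2 remove [nkuqt] add [gmnmd] -> 5 lines: nwf rvz gmnmd mmzg opq
Hunk 7: at line 1 remove [gmnmd] add [cah] -> 5 lines: nwf rvz cah mmzg opq

Answer: nwf
rvz
cah
mmzg
opq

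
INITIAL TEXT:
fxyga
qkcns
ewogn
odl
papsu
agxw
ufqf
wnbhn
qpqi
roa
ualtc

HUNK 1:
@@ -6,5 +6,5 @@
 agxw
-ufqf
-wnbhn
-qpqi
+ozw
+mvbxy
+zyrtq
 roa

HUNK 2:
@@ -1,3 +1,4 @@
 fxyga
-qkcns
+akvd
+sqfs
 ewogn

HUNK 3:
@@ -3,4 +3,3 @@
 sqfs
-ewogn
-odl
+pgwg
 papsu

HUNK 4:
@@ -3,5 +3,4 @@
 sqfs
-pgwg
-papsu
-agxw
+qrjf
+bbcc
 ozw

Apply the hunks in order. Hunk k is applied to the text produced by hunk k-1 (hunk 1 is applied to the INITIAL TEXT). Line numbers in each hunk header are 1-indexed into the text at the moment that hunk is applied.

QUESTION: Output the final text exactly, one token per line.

Answer: fxyga
akvd
sqfs
qrjf
bbcc
ozw
mvbxy
zyrtq
roa
ualtc

Derivation:
Hunk 1: at line 6 remove [ufqf,wnbhn,qpqi] add [ozw,mvbxy,zyrtq] -> 11 lines: fxyga qkcns ewogn odl papsu agxw ozw mvbxy zyrtq roa ualtc
Hunk 2: at line 1 remove [qkcns] add [akvd,sqfs] -> 12 lines: fxyga akvd sqfs ewogn odl papsu agxw ozw mvbxy zyrtq roa ualtc
Hunk 3: at line 3 remove [ewogn,odl] add [pgwg] -> 11 lines: fxyga akvd sqfs pgwg papsu agxw ozw mvbxy zyrtq roa ualtc
Hunk 4: at line 3 remove [pgwg,papsu,agxw] add [qrjf,bbcc] -> 10 lines: fxyga akvd sqfs qrjf bbcc ozw mvbxy zyrtq roa ualtc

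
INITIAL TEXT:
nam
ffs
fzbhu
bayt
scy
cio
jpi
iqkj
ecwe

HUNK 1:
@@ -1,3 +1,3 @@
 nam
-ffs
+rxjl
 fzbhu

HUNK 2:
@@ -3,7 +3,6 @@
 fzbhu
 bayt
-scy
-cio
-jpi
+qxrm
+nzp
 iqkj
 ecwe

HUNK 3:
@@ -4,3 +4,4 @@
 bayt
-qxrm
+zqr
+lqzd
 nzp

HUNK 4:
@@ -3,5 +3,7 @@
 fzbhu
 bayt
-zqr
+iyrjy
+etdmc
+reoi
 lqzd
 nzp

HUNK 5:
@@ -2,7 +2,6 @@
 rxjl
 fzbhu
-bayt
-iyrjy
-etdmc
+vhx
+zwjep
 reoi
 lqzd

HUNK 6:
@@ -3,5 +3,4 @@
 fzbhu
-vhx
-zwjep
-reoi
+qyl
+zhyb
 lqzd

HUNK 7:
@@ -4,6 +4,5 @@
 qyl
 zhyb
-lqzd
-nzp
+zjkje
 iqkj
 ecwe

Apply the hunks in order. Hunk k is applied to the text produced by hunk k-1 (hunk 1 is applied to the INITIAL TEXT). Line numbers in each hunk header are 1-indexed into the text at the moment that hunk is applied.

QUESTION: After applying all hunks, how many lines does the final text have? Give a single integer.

Hunk 1: at line 1 remove [ffs] add [rxjl] -> 9 lines: nam rxjl fzbhu bayt scy cio jpi iqkj ecwe
Hunk 2: at line 3 remove [scy,cio,jpi] add [qxrm,nzp] -> 8 lines: nam rxjl fzbhu bayt qxrm nzp iqkj ecwe
Hunk 3: at line 4 remove [qxrm] add [zqr,lqzd] -> 9 lines: nam rxjl fzbhu bayt zqr lqzd nzp iqkj ecwe
Hunk 4: at line 3 remove [zqr] add [iyrjy,etdmc,reoi] -> 11 lines: nam rxjl fzbhu bayt iyrjy etdmc reoi lqzd nzp iqkj ecwe
Hunk 5: at line 2 remove [bayt,iyrjy,etdmc] add [vhx,zwjep] -> 10 lines: nam rxjl fzbhu vhx zwjep reoi lqzd nzp iqkj ecwe
Hunk 6: at line 3 remove [vhx,zwjep,reoi] add [qyl,zhyb] -> 9 lines: nam rxjl fzbhu qyl zhyb lqzd nzp iqkj ecwe
Hunk 7: at line 4 remove [lqzd,nzp] add [zjkje] -> 8 lines: nam rxjl fzbhu qyl zhyb zjkje iqkj ecwe
Final line count: 8

Answer: 8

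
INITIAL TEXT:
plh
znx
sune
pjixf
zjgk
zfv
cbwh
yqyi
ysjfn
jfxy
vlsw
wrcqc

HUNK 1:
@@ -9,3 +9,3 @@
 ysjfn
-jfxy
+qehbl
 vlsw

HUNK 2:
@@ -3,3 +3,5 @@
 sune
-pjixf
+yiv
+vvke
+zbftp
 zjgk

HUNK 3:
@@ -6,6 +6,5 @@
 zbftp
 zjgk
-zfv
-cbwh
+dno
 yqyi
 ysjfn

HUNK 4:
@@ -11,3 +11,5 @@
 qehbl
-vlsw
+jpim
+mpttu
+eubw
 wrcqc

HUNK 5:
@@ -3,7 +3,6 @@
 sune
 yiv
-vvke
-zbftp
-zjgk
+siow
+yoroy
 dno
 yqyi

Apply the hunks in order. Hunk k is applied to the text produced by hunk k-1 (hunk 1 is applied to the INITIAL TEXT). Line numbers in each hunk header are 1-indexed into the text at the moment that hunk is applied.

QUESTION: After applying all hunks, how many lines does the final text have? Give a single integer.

Hunk 1: at line 9 remove [jfxy] add [qehbl] -> 12 lines: plh znx sune pjixf zjgk zfv cbwh yqyi ysjfn qehbl vlsw wrcqc
Hunk 2: at line 3 remove [pjixf] add [yiv,vvke,zbftp] -> 14 lines: plh znx sune yiv vvke zbftp zjgk zfv cbwh yqyi ysjfn qehbl vlsw wrcqc
Hunk 3: at line 6 remove [zfv,cbwh] add [dno] -> 13 lines: plh znx sune yiv vvke zbftp zjgk dno yqyi ysjfn qehbl vlsw wrcqc
Hunk 4: at line 11 remove [vlsw] add [jpim,mpttu,eubw] -> 15 lines: plh znx sune yiv vvke zbftp zjgk dno yqyi ysjfn qehbl jpim mpttu eubw wrcqc
Hunk 5: at line 3 remove [vvke,zbftp,zjgk] add [siow,yoroy] -> 14 lines: plh znx sune yiv siow yoroy dno yqyi ysjfn qehbl jpim mpttu eubw wrcqc
Final line count: 14

Answer: 14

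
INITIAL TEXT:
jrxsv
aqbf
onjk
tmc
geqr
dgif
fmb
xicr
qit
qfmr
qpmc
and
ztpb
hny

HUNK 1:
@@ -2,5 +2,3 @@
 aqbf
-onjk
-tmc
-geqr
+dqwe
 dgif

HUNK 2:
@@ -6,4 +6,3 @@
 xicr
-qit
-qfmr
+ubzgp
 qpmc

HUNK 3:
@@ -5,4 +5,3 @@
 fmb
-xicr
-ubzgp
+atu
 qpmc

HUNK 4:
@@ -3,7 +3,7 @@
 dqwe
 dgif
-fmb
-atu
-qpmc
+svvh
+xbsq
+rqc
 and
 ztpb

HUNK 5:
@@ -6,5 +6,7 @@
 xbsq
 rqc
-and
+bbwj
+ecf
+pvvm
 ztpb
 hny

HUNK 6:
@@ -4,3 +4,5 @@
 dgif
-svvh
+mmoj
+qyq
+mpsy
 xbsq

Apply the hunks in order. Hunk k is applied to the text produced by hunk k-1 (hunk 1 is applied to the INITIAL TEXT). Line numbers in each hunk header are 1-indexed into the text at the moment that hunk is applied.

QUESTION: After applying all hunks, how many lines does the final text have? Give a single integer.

Answer: 14

Derivation:
Hunk 1: at line 2 remove [onjk,tmc,geqr] add [dqwe] -> 12 lines: jrxsv aqbf dqwe dgif fmb xicr qit qfmr qpmc and ztpb hny
Hunk 2: at line 6 remove [qit,qfmr] add [ubzgp] -> 11 lines: jrxsv aqbf dqwe dgif fmb xicr ubzgp qpmc and ztpb hny
Hunk 3: at line 5 remove [xicr,ubzgp] add [atu] -> 10 lines: jrxsv aqbf dqwe dgif fmb atu qpmc and ztpb hny
Hunk 4: at line 3 remove [fmb,atu,qpmc] add [svvh,xbsq,rqc] -> 10 lines: jrxsv aqbf dqwe dgif svvh xbsq rqc and ztpb hny
Hunk 5: at line 6 remove [and] add [bbwj,ecf,pvvm] -> 12 lines: jrxsv aqbf dqwe dgif svvh xbsq rqc bbwj ecf pvvm ztpb hny
Hunk 6: at line 4 remove [svvh] add [mmoj,qyq,mpsy] -> 14 lines: jrxsv aqbf dqwe dgif mmoj qyq mpsy xbsq rqc bbwj ecf pvvm ztpb hny
Final line count: 14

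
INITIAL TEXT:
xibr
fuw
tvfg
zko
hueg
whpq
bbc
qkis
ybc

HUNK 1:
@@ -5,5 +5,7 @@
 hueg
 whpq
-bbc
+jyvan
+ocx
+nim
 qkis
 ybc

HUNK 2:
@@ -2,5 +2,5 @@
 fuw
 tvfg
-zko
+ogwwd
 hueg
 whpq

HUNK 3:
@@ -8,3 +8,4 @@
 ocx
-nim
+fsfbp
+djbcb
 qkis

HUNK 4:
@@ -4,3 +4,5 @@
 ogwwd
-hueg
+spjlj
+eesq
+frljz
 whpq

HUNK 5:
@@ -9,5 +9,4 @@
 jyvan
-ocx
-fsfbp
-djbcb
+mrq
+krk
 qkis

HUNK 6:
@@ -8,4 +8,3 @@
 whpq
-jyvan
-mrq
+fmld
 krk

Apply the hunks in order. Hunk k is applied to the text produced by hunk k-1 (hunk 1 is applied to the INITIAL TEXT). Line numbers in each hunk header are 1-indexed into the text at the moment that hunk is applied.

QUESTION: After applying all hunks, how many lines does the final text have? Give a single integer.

Answer: 12

Derivation:
Hunk 1: at line 5 remove [bbc] add [jyvan,ocx,nim] -> 11 lines: xibr fuw tvfg zko hueg whpq jyvan ocx nim qkis ybc
Hunk 2: at line 2 remove [zko] add [ogwwd] -> 11 lines: xibr fuw tvfg ogwwd hueg whpq jyvan ocx nim qkis ybc
Hunk 3: at line 8 remove [nim] add [fsfbp,djbcb] -> 12 lines: xibr fuw tvfg ogwwd hueg whpq jyvan ocx fsfbp djbcb qkis ybc
Hunk 4: at line 4 remove [hueg] add [spjlj,eesq,frljz] -> 14 lines: xibr fuw tvfg ogwwd spjlj eesq frljz whpq jyvan ocx fsfbp djbcb qkis ybc
Hunk 5: at line 9 remove [ocx,fsfbp,djbcb] add [mrq,krk] -> 13 lines: xibr fuw tvfg ogwwd spjlj eesq frljz whpq jyvan mrq krk qkis ybc
Hunk 6: at line 8 remove [jyvan,mrq] add [fmld] -> 12 lines: xibr fuw tvfg ogwwd spjlj eesq frljz whpq fmld krk qkis ybc
Final line count: 12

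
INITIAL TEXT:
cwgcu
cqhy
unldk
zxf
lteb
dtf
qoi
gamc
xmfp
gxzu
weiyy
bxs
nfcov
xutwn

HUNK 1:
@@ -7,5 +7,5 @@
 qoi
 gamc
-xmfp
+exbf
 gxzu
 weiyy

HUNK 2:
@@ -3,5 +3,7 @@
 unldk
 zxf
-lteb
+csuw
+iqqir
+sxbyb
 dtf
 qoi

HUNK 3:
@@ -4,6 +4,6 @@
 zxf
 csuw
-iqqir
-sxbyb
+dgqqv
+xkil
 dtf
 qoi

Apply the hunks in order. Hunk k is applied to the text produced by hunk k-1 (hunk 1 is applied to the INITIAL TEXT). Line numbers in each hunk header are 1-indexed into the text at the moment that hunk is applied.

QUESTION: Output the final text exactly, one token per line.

Answer: cwgcu
cqhy
unldk
zxf
csuw
dgqqv
xkil
dtf
qoi
gamc
exbf
gxzu
weiyy
bxs
nfcov
xutwn

Derivation:
Hunk 1: at line 7 remove [xmfp] add [exbf] -> 14 lines: cwgcu cqhy unldk zxf lteb dtf qoi gamc exbf gxzu weiyy bxs nfcov xutwn
Hunk 2: at line 3 remove [lteb] add [csuw,iqqir,sxbyb] -> 16 lines: cwgcu cqhy unldk zxf csuw iqqir sxbyb dtf qoi gamc exbf gxzu weiyy bxs nfcov xutwn
Hunk 3: at line 4 remove [iqqir,sxbyb] add [dgqqv,xkil] -> 16 lines: cwgcu cqhy unldk zxf csuw dgqqv xkil dtf qoi gamc exbf gxzu weiyy bxs nfcov xutwn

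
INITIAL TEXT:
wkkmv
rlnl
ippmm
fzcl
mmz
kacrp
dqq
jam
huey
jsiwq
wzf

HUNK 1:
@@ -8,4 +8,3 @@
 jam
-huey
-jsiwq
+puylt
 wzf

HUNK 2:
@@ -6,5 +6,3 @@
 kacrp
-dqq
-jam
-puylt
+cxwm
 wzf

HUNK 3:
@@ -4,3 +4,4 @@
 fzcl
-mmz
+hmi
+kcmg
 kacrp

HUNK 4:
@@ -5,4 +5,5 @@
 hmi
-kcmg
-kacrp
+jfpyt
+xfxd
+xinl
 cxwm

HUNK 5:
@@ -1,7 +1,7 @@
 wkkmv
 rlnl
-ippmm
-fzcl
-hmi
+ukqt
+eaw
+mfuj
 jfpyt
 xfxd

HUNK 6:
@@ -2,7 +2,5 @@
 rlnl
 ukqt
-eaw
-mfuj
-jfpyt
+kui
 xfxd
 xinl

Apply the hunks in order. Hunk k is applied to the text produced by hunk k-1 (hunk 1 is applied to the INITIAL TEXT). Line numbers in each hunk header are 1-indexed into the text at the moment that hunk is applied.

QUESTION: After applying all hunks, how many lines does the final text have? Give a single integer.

Answer: 8

Derivation:
Hunk 1: at line 8 remove [huey,jsiwq] add [puylt] -> 10 lines: wkkmv rlnl ippmm fzcl mmz kacrp dqq jam puylt wzf
Hunk 2: at line 6 remove [dqq,jam,puylt] add [cxwm] -> 8 lines: wkkmv rlnl ippmm fzcl mmz kacrp cxwm wzf
Hunk 3: at line 4 remove [mmz] add [hmi,kcmg] -> 9 lines: wkkmv rlnl ippmm fzcl hmi kcmg kacrp cxwm wzf
Hunk 4: at line 5 remove [kcmg,kacrp] add [jfpyt,xfxd,xinl] -> 10 lines: wkkmv rlnl ippmm fzcl hmi jfpyt xfxd xinl cxwm wzf
Hunk 5: at line 1 remove [ippmm,fzcl,hmi] add [ukqt,eaw,mfuj] -> 10 lines: wkkmv rlnl ukqt eaw mfuj jfpyt xfxd xinl cxwm wzf
Hunk 6: at line 2 remove [eaw,mfuj,jfpyt] add [kui] -> 8 lines: wkkmv rlnl ukqt kui xfxd xinl cxwm wzf
Final line count: 8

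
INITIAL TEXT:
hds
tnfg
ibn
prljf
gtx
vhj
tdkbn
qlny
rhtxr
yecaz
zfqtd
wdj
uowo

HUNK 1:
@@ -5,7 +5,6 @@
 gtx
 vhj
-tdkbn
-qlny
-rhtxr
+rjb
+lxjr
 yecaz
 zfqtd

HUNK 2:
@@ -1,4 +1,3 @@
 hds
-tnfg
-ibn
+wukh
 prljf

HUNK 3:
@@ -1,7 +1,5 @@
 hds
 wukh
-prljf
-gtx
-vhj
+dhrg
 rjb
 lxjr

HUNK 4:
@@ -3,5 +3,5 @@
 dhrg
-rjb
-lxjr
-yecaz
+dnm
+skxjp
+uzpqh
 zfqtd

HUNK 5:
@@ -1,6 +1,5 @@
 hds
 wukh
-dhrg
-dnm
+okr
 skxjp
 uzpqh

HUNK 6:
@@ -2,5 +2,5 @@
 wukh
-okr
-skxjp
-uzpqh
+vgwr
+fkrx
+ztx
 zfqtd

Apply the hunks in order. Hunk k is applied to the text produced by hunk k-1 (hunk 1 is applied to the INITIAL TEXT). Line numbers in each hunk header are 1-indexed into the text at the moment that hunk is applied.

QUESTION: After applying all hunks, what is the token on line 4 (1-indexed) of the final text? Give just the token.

Answer: fkrx

Derivation:
Hunk 1: at line 5 remove [tdkbn,qlny,rhtxr] add [rjb,lxjr] -> 12 lines: hds tnfg ibn prljf gtx vhj rjb lxjr yecaz zfqtd wdj uowo
Hunk 2: at line 1 remove [tnfg,ibn] add [wukh] -> 11 lines: hds wukh prljf gtx vhj rjb lxjr yecaz zfqtd wdj uowo
Hunk 3: at line 1 remove [prljf,gtx,vhj] add [dhrg] -> 9 lines: hds wukh dhrg rjb lxjr yecaz zfqtd wdj uowo
Hunk 4: at line 3 remove [rjb,lxjr,yecaz] add [dnm,skxjp,uzpqh] -> 9 lines: hds wukh dhrg dnm skxjp uzpqh zfqtd wdj uowo
Hunk 5: at line 1 remove [dhrg,dnm] add [okr] -> 8 lines: hds wukh okr skxjp uzpqh zfqtd wdj uowo
Hunk 6: at line 2 remove [okr,skxjp,uzpqh] add [vgwr,fkrx,ztx] -> 8 lines: hds wukh vgwr fkrx ztx zfqtd wdj uowo
Final line 4: fkrx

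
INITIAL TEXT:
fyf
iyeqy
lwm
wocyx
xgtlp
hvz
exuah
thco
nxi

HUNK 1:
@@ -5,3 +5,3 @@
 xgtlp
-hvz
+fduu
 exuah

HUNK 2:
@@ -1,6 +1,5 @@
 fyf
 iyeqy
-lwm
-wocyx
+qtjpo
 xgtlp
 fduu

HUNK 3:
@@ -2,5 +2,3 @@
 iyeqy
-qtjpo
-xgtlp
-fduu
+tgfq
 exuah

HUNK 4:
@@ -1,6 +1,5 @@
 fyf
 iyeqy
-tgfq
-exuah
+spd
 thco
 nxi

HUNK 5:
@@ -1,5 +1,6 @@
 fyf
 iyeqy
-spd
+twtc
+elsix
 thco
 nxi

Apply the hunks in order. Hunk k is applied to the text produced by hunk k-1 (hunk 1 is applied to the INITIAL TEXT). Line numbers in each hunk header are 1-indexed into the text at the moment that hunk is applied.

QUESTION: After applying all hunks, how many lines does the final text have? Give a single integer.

Hunk 1: at line 5 remove [hvz] add [fduu] -> 9 lines: fyf iyeqy lwm wocyx xgtlp fduu exuah thco nxi
Hunk 2: at line 1 remove [lwm,wocyx] add [qtjpo] -> 8 lines: fyf iyeqy qtjpo xgtlp fduu exuah thco nxi
Hunk 3: at line 2 remove [qtjpo,xgtlp,fduu] add [tgfq] -> 6 lines: fyf iyeqy tgfq exuah thco nxi
Hunk 4: at line 1 remove [tgfq,exuah] add [spd] -> 5 lines: fyf iyeqy spd thco nxi
Hunk 5: at line 1 remove [spd] add [twtc,elsix] -> 6 lines: fyf iyeqy twtc elsix thco nxi
Final line count: 6

Answer: 6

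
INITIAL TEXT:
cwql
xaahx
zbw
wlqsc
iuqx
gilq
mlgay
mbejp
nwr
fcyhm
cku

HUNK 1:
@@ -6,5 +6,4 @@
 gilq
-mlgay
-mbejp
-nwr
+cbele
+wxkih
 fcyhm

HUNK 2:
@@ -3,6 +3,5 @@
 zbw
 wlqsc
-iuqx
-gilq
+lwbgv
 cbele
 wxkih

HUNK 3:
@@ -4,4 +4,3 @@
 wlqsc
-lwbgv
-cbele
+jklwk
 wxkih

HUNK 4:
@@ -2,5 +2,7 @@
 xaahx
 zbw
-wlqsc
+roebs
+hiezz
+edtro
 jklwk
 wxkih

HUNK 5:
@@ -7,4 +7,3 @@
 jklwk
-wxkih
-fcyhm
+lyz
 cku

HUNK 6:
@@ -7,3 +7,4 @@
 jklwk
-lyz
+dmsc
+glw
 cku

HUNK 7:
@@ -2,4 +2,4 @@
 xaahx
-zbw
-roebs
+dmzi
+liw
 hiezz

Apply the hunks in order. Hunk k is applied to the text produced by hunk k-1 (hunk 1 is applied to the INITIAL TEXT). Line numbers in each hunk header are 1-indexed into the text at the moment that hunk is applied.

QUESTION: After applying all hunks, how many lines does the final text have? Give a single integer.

Answer: 10

Derivation:
Hunk 1: at line 6 remove [mlgay,mbejp,nwr] add [cbele,wxkih] -> 10 lines: cwql xaahx zbw wlqsc iuqx gilq cbele wxkih fcyhm cku
Hunk 2: at line 3 remove [iuqx,gilq] add [lwbgv] -> 9 lines: cwql xaahx zbw wlqsc lwbgv cbele wxkih fcyhm cku
Hunk 3: at line 4 remove [lwbgv,cbele] add [jklwk] -> 8 lines: cwql xaahx zbw wlqsc jklwk wxkih fcyhm cku
Hunk 4: at line 2 remove [wlqsc] add [roebs,hiezz,edtro] -> 10 lines: cwql xaahx zbw roebs hiezz edtro jklwk wxkih fcyhm cku
Hunk 5: at line 7 remove [wxkih,fcyhm] add [lyz] -> 9 lines: cwql xaahx zbw roebs hiezz edtro jklwk lyz cku
Hunk 6: at line 7 remove [lyz] add [dmsc,glw] -> 10 lines: cwql xaahx zbw roebs hiezz edtro jklwk dmsc glw cku
Hunk 7: at line 2 remove [zbw,roebs] add [dmzi,liw] -> 10 lines: cwql xaahx dmzi liw hiezz edtro jklwk dmsc glw cku
Final line count: 10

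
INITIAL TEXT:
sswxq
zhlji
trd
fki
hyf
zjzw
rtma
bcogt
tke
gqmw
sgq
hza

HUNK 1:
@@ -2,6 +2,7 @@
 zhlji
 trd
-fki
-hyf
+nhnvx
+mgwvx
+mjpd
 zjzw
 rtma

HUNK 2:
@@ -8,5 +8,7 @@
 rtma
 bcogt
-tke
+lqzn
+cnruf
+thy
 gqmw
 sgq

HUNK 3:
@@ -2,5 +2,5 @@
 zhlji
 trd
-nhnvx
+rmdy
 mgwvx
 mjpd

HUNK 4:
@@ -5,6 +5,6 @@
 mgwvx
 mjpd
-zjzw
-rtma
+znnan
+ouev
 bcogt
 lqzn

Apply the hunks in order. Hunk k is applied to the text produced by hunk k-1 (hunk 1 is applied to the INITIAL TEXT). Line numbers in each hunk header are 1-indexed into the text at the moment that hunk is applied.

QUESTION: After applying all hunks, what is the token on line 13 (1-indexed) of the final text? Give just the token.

Hunk 1: at line 2 remove [fki,hyf] add [nhnvx,mgwvx,mjpd] -> 13 lines: sswxq zhlji trd nhnvx mgwvx mjpd zjzw rtma bcogt tke gqmw sgq hza
Hunk 2: at line 8 remove [tke] add [lqzn,cnruf,thy] -> 15 lines: sswxq zhlji trd nhnvx mgwvx mjpd zjzw rtma bcogt lqzn cnruf thy gqmw sgq hza
Hunk 3: at line 2 remove [nhnvx] add [rmdy] -> 15 lines: sswxq zhlji trd rmdy mgwvx mjpd zjzw rtma bcogt lqzn cnruf thy gqmw sgq hza
Hunk 4: at line 5 remove [zjzw,rtma] add [znnan,ouev] -> 15 lines: sswxq zhlji trd rmdy mgwvx mjpd znnan ouev bcogt lqzn cnruf thy gqmw sgq hza
Final line 13: gqmw

Answer: gqmw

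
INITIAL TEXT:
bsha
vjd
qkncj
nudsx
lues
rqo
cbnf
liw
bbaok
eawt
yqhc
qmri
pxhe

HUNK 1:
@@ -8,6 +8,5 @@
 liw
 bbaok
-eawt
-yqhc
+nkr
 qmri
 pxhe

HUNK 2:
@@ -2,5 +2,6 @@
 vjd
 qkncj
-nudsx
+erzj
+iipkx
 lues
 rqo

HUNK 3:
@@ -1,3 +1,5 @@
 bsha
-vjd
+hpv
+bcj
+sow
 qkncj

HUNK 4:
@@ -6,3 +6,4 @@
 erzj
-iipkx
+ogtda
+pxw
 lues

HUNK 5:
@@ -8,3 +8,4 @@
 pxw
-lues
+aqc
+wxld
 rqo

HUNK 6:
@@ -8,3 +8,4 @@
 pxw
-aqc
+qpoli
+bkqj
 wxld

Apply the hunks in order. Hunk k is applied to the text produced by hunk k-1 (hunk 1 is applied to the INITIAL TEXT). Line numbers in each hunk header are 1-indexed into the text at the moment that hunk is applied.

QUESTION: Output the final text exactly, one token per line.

Hunk 1: at line 8 remove [eawt,yqhc] add [nkr] -> 12 lines: bsha vjd qkncj nudsx lues rqo cbnf liw bbaok nkr qmri pxhe
Hunk 2: at line 2 remove [nudsx] add [erzj,iipkx] -> 13 lines: bsha vjd qkncj erzj iipkx lues rqo cbnf liw bbaok nkr qmri pxhe
Hunk 3: at line 1 remove [vjd] add [hpv,bcj,sow] -> 15 lines: bsha hpv bcj sow qkncj erzj iipkx lues rqo cbnf liw bbaok nkr qmri pxhe
Hunk 4: at line 6 remove [iipkx] add [ogtda,pxw] -> 16 lines: bsha hpv bcj sow qkncj erzj ogtda pxw lues rqo cbnf liw bbaok nkr qmri pxhe
Hunk 5: at line 8 remove [lues] add [aqc,wxld] -> 17 lines: bsha hpv bcj sow qkncj erzj ogtda pxw aqc wxld rqo cbnf liw bbaok nkr qmri pxhe
Hunk 6: at line 8 remove [aqc] add [qpoli,bkqj] -> 18 lines: bsha hpv bcj sow qkncj erzj ogtda pxw qpoli bkqj wxld rqo cbnf liw bbaok nkr qmri pxhe

Answer: bsha
hpv
bcj
sow
qkncj
erzj
ogtda
pxw
qpoli
bkqj
wxld
rqo
cbnf
liw
bbaok
nkr
qmri
pxhe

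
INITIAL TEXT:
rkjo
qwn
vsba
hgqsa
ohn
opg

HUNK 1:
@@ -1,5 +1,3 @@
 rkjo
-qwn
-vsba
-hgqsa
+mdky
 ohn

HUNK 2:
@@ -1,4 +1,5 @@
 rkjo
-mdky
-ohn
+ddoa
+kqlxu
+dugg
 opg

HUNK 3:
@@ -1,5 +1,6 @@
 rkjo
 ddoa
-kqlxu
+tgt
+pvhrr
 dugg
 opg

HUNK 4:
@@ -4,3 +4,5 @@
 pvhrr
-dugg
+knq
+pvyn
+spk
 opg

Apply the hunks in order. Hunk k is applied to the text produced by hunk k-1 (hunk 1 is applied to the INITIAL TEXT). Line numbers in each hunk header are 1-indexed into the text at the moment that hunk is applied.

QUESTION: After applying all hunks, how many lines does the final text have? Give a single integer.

Answer: 8

Derivation:
Hunk 1: at line 1 remove [qwn,vsba,hgqsa] add [mdky] -> 4 lines: rkjo mdky ohn opg
Hunk 2: at line 1 remove [mdky,ohn] add [ddoa,kqlxu,dugg] -> 5 lines: rkjo ddoa kqlxu dugg opg
Hunk 3: at line 1 remove [kqlxu] add [tgt,pvhrr] -> 6 lines: rkjo ddoa tgt pvhrr dugg opg
Hunk 4: at line 4 remove [dugg] add [knq,pvyn,spk] -> 8 lines: rkjo ddoa tgt pvhrr knq pvyn spk opg
Final line count: 8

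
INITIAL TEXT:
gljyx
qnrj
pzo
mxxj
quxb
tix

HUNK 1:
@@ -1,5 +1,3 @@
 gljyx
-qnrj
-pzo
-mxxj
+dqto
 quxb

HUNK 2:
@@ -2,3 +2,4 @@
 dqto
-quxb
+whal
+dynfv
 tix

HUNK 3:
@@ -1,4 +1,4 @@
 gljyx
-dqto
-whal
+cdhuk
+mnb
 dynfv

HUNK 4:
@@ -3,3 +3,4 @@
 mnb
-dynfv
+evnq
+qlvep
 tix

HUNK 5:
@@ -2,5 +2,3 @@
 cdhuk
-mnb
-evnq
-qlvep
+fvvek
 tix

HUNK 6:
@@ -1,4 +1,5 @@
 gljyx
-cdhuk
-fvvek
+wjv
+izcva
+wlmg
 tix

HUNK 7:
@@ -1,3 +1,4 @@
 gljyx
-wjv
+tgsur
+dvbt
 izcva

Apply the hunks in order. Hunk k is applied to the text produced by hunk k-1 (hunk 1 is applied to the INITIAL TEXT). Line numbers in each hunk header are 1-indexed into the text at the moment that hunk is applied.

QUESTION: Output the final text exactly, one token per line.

Answer: gljyx
tgsur
dvbt
izcva
wlmg
tix

Derivation:
Hunk 1: at line 1 remove [qnrj,pzo,mxxj] add [dqto] -> 4 lines: gljyx dqto quxb tix
Hunk 2: at line 2 remove [quxb] add [whal,dynfv] -> 5 lines: gljyx dqto whal dynfv tix
Hunk 3: at line 1 remove [dqto,whal] add [cdhuk,mnb] -> 5 lines: gljyx cdhuk mnb dynfv tix
Hunk 4: at line 3 remove [dynfv] add [evnq,qlvep] -> 6 lines: gljyx cdhuk mnb evnq qlvep tix
Hunk 5: at line 2 remove [mnb,evnq,qlvep] add [fvvek] -> 4 lines: gljyx cdhuk fvvek tix
Hunk 6: at line 1 remove [cdhuk,fvvek] add [wjv,izcva,wlmg] -> 5 lines: gljyx wjv izcva wlmg tix
Hunk 7: at line 1 remove [wjv] add [tgsur,dvbt] -> 6 lines: gljyx tgsur dvbt izcva wlmg tix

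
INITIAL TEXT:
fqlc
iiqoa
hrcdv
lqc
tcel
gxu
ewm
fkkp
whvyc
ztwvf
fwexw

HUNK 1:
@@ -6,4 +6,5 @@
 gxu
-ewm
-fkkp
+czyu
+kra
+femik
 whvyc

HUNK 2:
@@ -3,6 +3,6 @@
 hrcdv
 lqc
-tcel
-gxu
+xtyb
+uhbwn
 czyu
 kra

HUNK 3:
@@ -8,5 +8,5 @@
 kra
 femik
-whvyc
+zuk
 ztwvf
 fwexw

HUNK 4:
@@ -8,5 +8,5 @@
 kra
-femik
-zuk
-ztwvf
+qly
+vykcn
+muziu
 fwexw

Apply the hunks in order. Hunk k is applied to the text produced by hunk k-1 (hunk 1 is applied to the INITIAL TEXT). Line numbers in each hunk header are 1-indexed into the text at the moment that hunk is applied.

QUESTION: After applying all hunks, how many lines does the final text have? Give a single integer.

Answer: 12

Derivation:
Hunk 1: at line 6 remove [ewm,fkkp] add [czyu,kra,femik] -> 12 lines: fqlc iiqoa hrcdv lqc tcel gxu czyu kra femik whvyc ztwvf fwexw
Hunk 2: at line 3 remove [tcel,gxu] add [xtyb,uhbwn] -> 12 lines: fqlc iiqoa hrcdv lqc xtyb uhbwn czyu kra femik whvyc ztwvf fwexw
Hunk 3: at line 8 remove [whvyc] add [zuk] -> 12 lines: fqlc iiqoa hrcdv lqc xtyb uhbwn czyu kra femik zuk ztwvf fwexw
Hunk 4: at line 8 remove [femik,zuk,ztwvf] add [qly,vykcn,muziu] -> 12 lines: fqlc iiqoa hrcdv lqc xtyb uhbwn czyu kra qly vykcn muziu fwexw
Final line count: 12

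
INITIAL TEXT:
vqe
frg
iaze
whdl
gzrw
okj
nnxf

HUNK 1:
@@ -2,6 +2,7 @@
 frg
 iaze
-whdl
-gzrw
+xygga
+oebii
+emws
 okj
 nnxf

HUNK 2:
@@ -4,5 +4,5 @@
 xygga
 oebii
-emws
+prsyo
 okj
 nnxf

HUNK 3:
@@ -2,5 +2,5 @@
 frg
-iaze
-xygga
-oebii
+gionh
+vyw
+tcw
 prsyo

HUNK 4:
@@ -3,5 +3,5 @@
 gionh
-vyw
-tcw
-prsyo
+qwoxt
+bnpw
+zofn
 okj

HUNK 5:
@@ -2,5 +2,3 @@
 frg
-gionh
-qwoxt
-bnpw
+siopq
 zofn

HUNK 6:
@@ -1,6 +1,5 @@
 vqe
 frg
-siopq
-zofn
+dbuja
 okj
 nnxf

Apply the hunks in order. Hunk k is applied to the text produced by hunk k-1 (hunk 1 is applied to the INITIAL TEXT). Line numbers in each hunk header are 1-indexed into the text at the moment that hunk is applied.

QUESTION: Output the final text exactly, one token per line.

Hunk 1: at line 2 remove [whdl,gzrw] add [xygga,oebii,emws] -> 8 lines: vqe frg iaze xygga oebii emws okj nnxf
Hunk 2: at line 4 remove [emws] add [prsyo] -> 8 lines: vqe frg iaze xygga oebii prsyo okj nnxf
Hunk 3: at line 2 remove [iaze,xygga,oebii] add [gionh,vyw,tcw] -> 8 lines: vqe frg gionh vyw tcw prsyo okj nnxf
Hunk 4: at line 3 remove [vyw,tcw,prsyo] add [qwoxt,bnpw,zofn] -> 8 lines: vqe frg gionh qwoxt bnpw zofn okj nnxf
Hunk 5: at line 2 remove [gionh,qwoxt,bnpw] add [siopq] -> 6 lines: vqe frg siopq zofn okj nnxf
Hunk 6: at line 1 remove [siopq,zofn] add [dbuja] -> 5 lines: vqe frg dbuja okj nnxf

Answer: vqe
frg
dbuja
okj
nnxf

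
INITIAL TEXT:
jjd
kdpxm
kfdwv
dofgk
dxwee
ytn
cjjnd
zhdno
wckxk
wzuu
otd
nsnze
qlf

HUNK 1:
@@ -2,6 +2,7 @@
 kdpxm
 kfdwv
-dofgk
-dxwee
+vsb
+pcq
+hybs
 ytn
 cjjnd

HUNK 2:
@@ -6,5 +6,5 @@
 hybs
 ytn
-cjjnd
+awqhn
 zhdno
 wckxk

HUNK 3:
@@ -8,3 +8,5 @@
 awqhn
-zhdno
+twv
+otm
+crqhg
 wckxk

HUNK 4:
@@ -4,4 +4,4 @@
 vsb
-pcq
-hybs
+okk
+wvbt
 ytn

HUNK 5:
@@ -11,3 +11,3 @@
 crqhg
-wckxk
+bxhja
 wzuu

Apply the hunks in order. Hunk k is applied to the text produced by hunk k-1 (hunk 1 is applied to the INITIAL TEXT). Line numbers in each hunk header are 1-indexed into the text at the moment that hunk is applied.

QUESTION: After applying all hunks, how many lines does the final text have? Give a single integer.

Hunk 1: at line 2 remove [dofgk,dxwee] add [vsb,pcq,hybs] -> 14 lines: jjd kdpxm kfdwv vsb pcq hybs ytn cjjnd zhdno wckxk wzuu otd nsnze qlf
Hunk 2: at line 6 remove [cjjnd] add [awqhn] -> 14 lines: jjd kdpxm kfdwv vsb pcq hybs ytn awqhn zhdno wckxk wzuu otd nsnze qlf
Hunk 3: at line 8 remove [zhdno] add [twv,otm,crqhg] -> 16 lines: jjd kdpxm kfdwv vsb pcq hybs ytn awqhn twv otm crqhg wckxk wzuu otd nsnze qlf
Hunk 4: at line 4 remove [pcq,hybs] add [okk,wvbt] -> 16 lines: jjd kdpxm kfdwv vsb okk wvbt ytn awqhn twv otm crqhg wckxk wzuu otd nsnze qlf
Hunk 5: at line 11 remove [wckxk] add [bxhja] -> 16 lines: jjd kdpxm kfdwv vsb okk wvbt ytn awqhn twv otm crqhg bxhja wzuu otd nsnze qlf
Final line count: 16

Answer: 16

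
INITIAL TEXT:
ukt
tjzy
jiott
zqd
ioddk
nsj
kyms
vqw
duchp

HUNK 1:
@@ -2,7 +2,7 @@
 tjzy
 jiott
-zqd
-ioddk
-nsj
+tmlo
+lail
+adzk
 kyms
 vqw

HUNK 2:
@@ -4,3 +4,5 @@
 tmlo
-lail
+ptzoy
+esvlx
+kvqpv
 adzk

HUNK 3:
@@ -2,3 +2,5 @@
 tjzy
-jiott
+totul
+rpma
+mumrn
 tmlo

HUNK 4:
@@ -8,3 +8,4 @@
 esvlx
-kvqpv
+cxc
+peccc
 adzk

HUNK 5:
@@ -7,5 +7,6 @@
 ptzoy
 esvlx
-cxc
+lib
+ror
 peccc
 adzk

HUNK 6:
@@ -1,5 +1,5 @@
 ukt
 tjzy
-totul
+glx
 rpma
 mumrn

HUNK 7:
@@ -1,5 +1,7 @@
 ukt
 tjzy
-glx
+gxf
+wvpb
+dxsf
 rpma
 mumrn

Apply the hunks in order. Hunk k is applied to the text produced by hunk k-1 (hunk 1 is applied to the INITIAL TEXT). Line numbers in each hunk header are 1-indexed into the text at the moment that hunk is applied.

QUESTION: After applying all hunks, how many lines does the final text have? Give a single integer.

Answer: 17

Derivation:
Hunk 1: at line 2 remove [zqd,ioddk,nsj] add [tmlo,lail,adzk] -> 9 lines: ukt tjzy jiott tmlo lail adzk kyms vqw duchp
Hunk 2: at line 4 remove [lail] add [ptzoy,esvlx,kvqpv] -> 11 lines: ukt tjzy jiott tmlo ptzoy esvlx kvqpv adzk kyms vqw duchp
Hunk 3: at line 2 remove [jiott] add [totul,rpma,mumrn] -> 13 lines: ukt tjzy totul rpma mumrn tmlo ptzoy esvlx kvqpv adzk kyms vqw duchp
Hunk 4: at line 8 remove [kvqpv] add [cxc,peccc] -> 14 lines: ukt tjzy totul rpma mumrn tmlo ptzoy esvlx cxc peccc adzk kyms vqw duchp
Hunk 5: at line 7 remove [cxc] add [lib,ror] -> 15 lines: ukt tjzy totul rpma mumrn tmlo ptzoy esvlx lib ror peccc adzk kyms vqw duchp
Hunk 6: at line 1 remove [totul] add [glx] -> 15 lines: ukt tjzy glx rpma mumrn tmlo ptzoy esvlx lib ror peccc adzk kyms vqw duchp
Hunk 7: at line 1 remove [glx] add [gxf,wvpb,dxsf] -> 17 lines: ukt tjzy gxf wvpb dxsf rpma mumrn tmlo ptzoy esvlx lib ror peccc adzk kyms vqw duchp
Final line count: 17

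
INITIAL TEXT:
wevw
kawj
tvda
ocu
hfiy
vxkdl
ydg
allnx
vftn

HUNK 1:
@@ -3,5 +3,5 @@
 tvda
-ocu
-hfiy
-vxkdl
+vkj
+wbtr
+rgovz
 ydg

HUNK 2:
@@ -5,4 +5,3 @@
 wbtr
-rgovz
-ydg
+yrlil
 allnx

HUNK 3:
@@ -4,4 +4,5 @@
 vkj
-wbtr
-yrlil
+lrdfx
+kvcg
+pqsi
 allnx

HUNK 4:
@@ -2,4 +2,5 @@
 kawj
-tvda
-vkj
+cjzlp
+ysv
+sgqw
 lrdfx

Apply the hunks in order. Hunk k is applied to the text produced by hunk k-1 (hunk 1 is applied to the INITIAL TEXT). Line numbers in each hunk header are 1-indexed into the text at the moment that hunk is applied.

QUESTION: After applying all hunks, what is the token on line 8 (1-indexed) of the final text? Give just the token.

Hunk 1: at line 3 remove [ocu,hfiy,vxkdl] add [vkj,wbtr,rgovz] -> 9 lines: wevw kawj tvda vkj wbtr rgovz ydg allnx vftn
Hunk 2: at line 5 remove [rgovz,ydg] add [yrlil] -> 8 lines: wevw kawj tvda vkj wbtr yrlil allnx vftn
Hunk 3: at line 4 remove [wbtr,yrlil] add [lrdfx,kvcg,pqsi] -> 9 lines: wevw kawj tvda vkj lrdfx kvcg pqsi allnx vftn
Hunk 4: at line 2 remove [tvda,vkj] add [cjzlp,ysv,sgqw] -> 10 lines: wevw kawj cjzlp ysv sgqw lrdfx kvcg pqsi allnx vftn
Final line 8: pqsi

Answer: pqsi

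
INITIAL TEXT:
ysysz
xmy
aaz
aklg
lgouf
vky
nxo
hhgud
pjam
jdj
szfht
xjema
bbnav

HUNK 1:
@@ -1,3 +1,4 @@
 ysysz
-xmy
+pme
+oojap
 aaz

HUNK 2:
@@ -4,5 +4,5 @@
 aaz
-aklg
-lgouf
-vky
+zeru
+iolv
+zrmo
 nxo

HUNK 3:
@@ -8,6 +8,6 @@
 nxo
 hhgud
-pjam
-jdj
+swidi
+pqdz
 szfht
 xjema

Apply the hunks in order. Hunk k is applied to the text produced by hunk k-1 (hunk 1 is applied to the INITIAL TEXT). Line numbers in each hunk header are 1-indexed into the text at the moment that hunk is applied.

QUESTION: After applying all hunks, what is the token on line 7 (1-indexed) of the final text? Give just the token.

Answer: zrmo

Derivation:
Hunk 1: at line 1 remove [xmy] add [pme,oojap] -> 14 lines: ysysz pme oojap aaz aklg lgouf vky nxo hhgud pjam jdj szfht xjema bbnav
Hunk 2: at line 4 remove [aklg,lgouf,vky] add [zeru,iolv,zrmo] -> 14 lines: ysysz pme oojap aaz zeru iolv zrmo nxo hhgud pjam jdj szfht xjema bbnav
Hunk 3: at line 8 remove [pjam,jdj] add [swidi,pqdz] -> 14 lines: ysysz pme oojap aaz zeru iolv zrmo nxo hhgud swidi pqdz szfht xjema bbnav
Final line 7: zrmo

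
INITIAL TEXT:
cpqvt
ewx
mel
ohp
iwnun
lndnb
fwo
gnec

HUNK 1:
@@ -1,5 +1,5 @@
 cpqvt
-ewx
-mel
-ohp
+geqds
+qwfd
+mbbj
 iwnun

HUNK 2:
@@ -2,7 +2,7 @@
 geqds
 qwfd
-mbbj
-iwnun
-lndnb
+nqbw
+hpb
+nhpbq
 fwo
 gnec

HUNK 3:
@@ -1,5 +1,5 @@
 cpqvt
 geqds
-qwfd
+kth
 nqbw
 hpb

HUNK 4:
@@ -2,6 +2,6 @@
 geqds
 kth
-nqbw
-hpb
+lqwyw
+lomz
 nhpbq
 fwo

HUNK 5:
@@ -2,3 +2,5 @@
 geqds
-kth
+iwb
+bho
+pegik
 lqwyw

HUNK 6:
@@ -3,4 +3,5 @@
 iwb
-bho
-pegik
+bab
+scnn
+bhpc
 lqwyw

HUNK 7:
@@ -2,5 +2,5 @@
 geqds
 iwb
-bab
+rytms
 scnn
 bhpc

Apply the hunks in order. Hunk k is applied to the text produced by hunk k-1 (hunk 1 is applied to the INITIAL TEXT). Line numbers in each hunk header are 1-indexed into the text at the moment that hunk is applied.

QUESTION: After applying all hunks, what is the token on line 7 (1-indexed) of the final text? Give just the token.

Hunk 1: at line 1 remove [ewx,mel,ohp] add [geqds,qwfd,mbbj] -> 8 lines: cpqvt geqds qwfd mbbj iwnun lndnb fwo gnec
Hunk 2: at line 2 remove [mbbj,iwnun,lndnb] add [nqbw,hpb,nhpbq] -> 8 lines: cpqvt geqds qwfd nqbw hpb nhpbq fwo gnec
Hunk 3: at line 1 remove [qwfd] add [kth] -> 8 lines: cpqvt geqds kth nqbw hpb nhpbq fwo gnec
Hunk 4: at line 2 remove [nqbw,hpb] add [lqwyw,lomz] -> 8 lines: cpqvt geqds kth lqwyw lomz nhpbq fwo gnec
Hunk 5: at line 2 remove [kth] add [iwb,bho,pegik] -> 10 lines: cpqvt geqds iwb bho pegik lqwyw lomz nhpbq fwo gnec
Hunk 6: at line 3 remove [bho,pegik] add [bab,scnn,bhpc] -> 11 lines: cpqvt geqds iwb bab scnn bhpc lqwyw lomz nhpbq fwo gnec
Hunk 7: at line 2 remove [bab] add [rytms] -> 11 lines: cpqvt geqds iwb rytms scnn bhpc lqwyw lomz nhpbq fwo gnec
Final line 7: lqwyw

Answer: lqwyw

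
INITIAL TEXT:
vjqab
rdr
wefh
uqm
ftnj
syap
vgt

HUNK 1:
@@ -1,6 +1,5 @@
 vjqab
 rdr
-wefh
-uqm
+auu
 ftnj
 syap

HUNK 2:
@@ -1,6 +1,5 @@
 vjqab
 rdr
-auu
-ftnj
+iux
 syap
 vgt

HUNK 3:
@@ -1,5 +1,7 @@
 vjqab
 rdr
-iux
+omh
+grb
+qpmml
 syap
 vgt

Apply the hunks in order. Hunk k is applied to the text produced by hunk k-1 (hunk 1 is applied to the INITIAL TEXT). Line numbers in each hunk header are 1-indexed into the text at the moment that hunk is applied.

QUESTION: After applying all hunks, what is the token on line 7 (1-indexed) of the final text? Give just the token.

Hunk 1: at line 1 remove [wefh,uqm] add [auu] -> 6 lines: vjqab rdr auu ftnj syap vgt
Hunk 2: at line 1 remove [auu,ftnj] add [iux] -> 5 lines: vjqab rdr iux syap vgt
Hunk 3: at line 1 remove [iux] add [omh,grb,qpmml] -> 7 lines: vjqab rdr omh grb qpmml syap vgt
Final line 7: vgt

Answer: vgt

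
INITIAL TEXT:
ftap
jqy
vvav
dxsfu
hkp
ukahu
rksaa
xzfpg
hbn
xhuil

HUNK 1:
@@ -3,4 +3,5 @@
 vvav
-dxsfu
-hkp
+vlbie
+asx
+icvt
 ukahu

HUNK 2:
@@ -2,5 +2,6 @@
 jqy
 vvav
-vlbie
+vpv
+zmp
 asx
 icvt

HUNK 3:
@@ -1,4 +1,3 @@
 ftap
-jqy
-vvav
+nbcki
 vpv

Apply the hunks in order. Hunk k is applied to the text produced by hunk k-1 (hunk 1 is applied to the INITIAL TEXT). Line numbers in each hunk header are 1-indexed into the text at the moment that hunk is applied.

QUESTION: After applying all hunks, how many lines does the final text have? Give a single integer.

Hunk 1: at line 3 remove [dxsfu,hkp] add [vlbie,asx,icvt] -> 11 lines: ftap jqy vvav vlbie asx icvt ukahu rksaa xzfpg hbn xhuil
Hunk 2: at line 2 remove [vlbie] add [vpv,zmp] -> 12 lines: ftap jqy vvav vpv zmp asx icvt ukahu rksaa xzfpg hbn xhuil
Hunk 3: at line 1 remove [jqy,vvav] add [nbcki] -> 11 lines: ftap nbcki vpv zmp asx icvt ukahu rksaa xzfpg hbn xhuil
Final line count: 11

Answer: 11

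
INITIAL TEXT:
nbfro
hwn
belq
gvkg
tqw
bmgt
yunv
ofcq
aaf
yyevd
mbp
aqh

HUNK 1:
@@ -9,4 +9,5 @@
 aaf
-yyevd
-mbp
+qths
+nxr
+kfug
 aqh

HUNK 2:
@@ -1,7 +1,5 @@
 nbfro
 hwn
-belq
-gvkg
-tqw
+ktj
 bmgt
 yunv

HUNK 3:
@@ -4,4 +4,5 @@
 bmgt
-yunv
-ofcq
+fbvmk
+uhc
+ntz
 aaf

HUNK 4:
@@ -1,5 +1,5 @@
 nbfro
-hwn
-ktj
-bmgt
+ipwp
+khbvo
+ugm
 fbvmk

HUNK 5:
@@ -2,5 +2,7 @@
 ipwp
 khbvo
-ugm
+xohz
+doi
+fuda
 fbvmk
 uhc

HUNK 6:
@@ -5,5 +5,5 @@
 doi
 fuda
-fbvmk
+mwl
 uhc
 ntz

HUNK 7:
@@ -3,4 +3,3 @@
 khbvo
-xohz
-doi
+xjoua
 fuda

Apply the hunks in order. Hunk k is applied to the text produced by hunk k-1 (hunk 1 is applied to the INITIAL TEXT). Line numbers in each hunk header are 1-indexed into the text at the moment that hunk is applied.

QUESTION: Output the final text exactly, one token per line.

Hunk 1: at line 9 remove [yyevd,mbp] add [qths,nxr,kfug] -> 13 lines: nbfro hwn belq gvkg tqw bmgt yunv ofcq aaf qths nxr kfug aqh
Hunk 2: at line 1 remove [belq,gvkg,tqw] add [ktj] -> 11 lines: nbfro hwn ktj bmgt yunv ofcq aaf qths nxr kfug aqh
Hunk 3: at line 4 remove [yunv,ofcq] add [fbvmk,uhc,ntz] -> 12 lines: nbfro hwn ktj bmgt fbvmk uhc ntz aaf qths nxr kfug aqh
Hunk 4: at line 1 remove [hwn,ktj,bmgt] add [ipwp,khbvo,ugm] -> 12 lines: nbfro ipwp khbvo ugm fbvmk uhc ntz aaf qths nxr kfug aqh
Hunk 5: at line 2 remove [ugm] add [xohz,doi,fuda] -> 14 lines: nbfro ipwp khbvo xohz doi fuda fbvmk uhc ntz aaf qths nxr kfug aqh
Hunk 6: at line 5 remove [fbvmk] add [mwl] -> 14 lines: nbfro ipwp khbvo xohz doi fuda mwl uhc ntz aaf qths nxr kfug aqh
Hunk 7: at line 3 remove [xohz,doi] add [xjoua] -> 13 lines: nbfro ipwp khbvo xjoua fuda mwl uhc ntz aaf qths nxr kfug aqh

Answer: nbfro
ipwp
khbvo
xjoua
fuda
mwl
uhc
ntz
aaf
qths
nxr
kfug
aqh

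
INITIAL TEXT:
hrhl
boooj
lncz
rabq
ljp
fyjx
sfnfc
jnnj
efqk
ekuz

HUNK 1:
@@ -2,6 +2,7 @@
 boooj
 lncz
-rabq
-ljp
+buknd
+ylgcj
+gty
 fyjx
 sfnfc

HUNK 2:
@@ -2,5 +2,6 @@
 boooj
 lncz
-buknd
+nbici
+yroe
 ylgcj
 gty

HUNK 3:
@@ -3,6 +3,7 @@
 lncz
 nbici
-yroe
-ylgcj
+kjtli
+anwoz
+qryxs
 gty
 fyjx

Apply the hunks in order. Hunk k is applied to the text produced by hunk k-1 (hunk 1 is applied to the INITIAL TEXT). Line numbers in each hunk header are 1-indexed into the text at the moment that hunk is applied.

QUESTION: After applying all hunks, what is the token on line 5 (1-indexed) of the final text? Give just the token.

Hunk 1: at line 2 remove [rabq,ljp] add [buknd,ylgcj,gty] -> 11 lines: hrhl boooj lncz buknd ylgcj gty fyjx sfnfc jnnj efqk ekuz
Hunk 2: at line 2 remove [buknd] add [nbici,yroe] -> 12 lines: hrhl boooj lncz nbici yroe ylgcj gty fyjx sfnfc jnnj efqk ekuz
Hunk 3: at line 3 remove [yroe,ylgcj] add [kjtli,anwoz,qryxs] -> 13 lines: hrhl boooj lncz nbici kjtli anwoz qryxs gty fyjx sfnfc jnnj efqk ekuz
Final line 5: kjtli

Answer: kjtli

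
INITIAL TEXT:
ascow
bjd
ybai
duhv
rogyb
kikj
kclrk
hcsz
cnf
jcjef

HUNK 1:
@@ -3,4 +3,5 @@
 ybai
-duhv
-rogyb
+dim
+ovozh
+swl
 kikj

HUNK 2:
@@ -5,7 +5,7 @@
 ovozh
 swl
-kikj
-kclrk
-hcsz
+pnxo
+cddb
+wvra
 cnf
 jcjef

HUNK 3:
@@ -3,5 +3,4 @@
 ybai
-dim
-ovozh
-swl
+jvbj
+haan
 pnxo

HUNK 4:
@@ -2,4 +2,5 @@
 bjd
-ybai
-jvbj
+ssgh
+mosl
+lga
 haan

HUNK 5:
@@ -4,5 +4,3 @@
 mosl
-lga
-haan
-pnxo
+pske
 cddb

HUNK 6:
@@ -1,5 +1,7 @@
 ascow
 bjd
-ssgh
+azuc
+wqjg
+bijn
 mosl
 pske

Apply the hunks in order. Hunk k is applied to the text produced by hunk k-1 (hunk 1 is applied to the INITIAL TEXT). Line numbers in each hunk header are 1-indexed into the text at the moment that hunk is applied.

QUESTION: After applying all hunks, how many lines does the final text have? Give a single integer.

Hunk 1: at line 3 remove [duhv,rogyb] add [dim,ovozh,swl] -> 11 lines: ascow bjd ybai dim ovozh swl kikj kclrk hcsz cnf jcjef
Hunk 2: at line 5 remove [kikj,kclrk,hcsz] add [pnxo,cddb,wvra] -> 11 lines: ascow bjd ybai dim ovozh swl pnxo cddb wvra cnf jcjef
Hunk 3: at line 3 remove [dim,ovozh,swl] add [jvbj,haan] -> 10 lines: ascow bjd ybai jvbj haan pnxo cddb wvra cnf jcjef
Hunk 4: at line 2 remove [ybai,jvbj] add [ssgh,mosl,lga] -> 11 lines: ascow bjd ssgh mosl lga haan pnxo cddb wvra cnf jcjef
Hunk 5: at line 4 remove [lga,haan,pnxo] add [pske] -> 9 lines: ascow bjd ssgh mosl pske cddb wvra cnf jcjef
Hunk 6: at line 1 remove [ssgh] add [azuc,wqjg,bijn] -> 11 lines: ascow bjd azuc wqjg bijn mosl pske cddb wvra cnf jcjef
Final line count: 11

Answer: 11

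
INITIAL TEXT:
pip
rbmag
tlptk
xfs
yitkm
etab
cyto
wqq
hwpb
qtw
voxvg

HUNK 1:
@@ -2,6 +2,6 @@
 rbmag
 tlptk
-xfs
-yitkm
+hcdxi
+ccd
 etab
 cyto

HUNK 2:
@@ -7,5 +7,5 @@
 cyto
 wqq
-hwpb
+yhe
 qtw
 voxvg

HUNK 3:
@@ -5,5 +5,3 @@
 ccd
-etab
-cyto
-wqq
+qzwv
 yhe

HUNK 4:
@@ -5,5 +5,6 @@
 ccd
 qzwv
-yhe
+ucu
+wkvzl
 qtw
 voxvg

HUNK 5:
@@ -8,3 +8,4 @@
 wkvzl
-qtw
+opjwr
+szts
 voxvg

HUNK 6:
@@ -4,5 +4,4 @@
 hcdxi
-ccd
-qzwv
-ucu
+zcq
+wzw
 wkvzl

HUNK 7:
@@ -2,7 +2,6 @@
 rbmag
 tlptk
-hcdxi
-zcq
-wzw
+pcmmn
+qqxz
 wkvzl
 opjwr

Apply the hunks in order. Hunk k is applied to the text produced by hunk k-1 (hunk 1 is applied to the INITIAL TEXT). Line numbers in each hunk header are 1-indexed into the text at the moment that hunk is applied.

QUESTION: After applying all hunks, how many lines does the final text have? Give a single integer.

Answer: 9

Derivation:
Hunk 1: at line 2 remove [xfs,yitkm] add [hcdxi,ccd] -> 11 lines: pip rbmag tlptk hcdxi ccd etab cyto wqq hwpb qtw voxvg
Hunk 2: at line 7 remove [hwpb] add [yhe] -> 11 lines: pip rbmag tlptk hcdxi ccd etab cyto wqq yhe qtw voxvg
Hunk 3: at line 5 remove [etab,cyto,wqq] add [qzwv] -> 9 lines: pip rbmag tlptk hcdxi ccd qzwv yhe qtw voxvg
Hunk 4: at line 5 remove [yhe] add [ucu,wkvzl] -> 10 lines: pip rbmag tlptk hcdxi ccd qzwv ucu wkvzl qtw voxvg
Hunk 5: at line 8 remove [qtw] add [opjwr,szts] -> 11 lines: pip rbmag tlptk hcdxi ccd qzwv ucu wkvzl opjwr szts voxvg
Hunk 6: at line 4 remove [ccd,qzwv,ucu] add [zcq,wzw] -> 10 lines: pip rbmag tlptk hcdxi zcq wzw wkvzl opjwr szts voxvg
Hunk 7: at line 2 remove [hcdxi,zcq,wzw] add [pcmmn,qqxz] -> 9 lines: pip rbmag tlptk pcmmn qqxz wkvzl opjwr szts voxvg
Final line count: 9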